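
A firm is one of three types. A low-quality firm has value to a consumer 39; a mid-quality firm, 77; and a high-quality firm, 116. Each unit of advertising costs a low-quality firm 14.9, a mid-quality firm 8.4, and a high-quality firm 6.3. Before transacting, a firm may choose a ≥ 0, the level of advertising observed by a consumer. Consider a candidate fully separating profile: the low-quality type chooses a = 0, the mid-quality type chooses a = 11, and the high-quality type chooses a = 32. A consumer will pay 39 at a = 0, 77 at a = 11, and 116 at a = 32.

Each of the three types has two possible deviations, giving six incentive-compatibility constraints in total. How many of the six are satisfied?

3

Low-quality (own payoff 39): to a=11 gives 77 − 14.9×11 = -86.9 → no gain ✓; to a=32 gives 116 − 14.9×32 = -360.8 → no gain ✓.
Mid-quality (own payoff 77 − 8.4×11 = -15.4): to a=0 gives 39 → profitable ✗; to a=32 gives 116 − 8.4×32 = -152.8 → no gain ✓.
High-quality (own payoff 116 − 6.3×32 = -85.6): to a=0 gives 39 → profitable ✗; to a=11 gives 77 − 6.3×11 = 7.7 → profitable ✗.
3 of the 6 constraints hold; not an equilibrium.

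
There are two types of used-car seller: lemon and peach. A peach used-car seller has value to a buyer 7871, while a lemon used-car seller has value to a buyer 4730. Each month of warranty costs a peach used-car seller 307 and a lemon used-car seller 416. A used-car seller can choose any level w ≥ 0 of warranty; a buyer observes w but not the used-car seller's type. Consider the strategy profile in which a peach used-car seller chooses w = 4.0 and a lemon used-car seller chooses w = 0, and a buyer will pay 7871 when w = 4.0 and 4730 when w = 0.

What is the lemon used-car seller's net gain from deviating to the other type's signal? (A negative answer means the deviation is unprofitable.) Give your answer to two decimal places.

Playing w = 0 the lemon used-car seller receives 4730.
Deviating to w = 4.0 brings payment 7871 at cost 416 × 4.0 = 1664, netting 6207.
Gain from deviating: 6207 − 4730 = 1477.00.
The gain is positive, so the lemon type's incentive-compatibility constraint is violated — this profile is not a separating equilibrium.

1477.00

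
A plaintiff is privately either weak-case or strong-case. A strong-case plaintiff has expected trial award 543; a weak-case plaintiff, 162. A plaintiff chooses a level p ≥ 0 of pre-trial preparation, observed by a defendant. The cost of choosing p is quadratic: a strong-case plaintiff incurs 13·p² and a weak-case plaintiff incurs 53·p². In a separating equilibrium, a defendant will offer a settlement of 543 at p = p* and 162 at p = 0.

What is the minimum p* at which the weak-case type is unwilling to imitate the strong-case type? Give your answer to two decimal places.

2.68

The weak-case type at p = 0 receives 162; imitating at p* yields 543 − 53·p*².
Indifference: 162 = 543 − 53·p*², so p*² = (543 − 162) / 53 ≈ 7.1887.
p* = √7.1887 ≈ 2.68.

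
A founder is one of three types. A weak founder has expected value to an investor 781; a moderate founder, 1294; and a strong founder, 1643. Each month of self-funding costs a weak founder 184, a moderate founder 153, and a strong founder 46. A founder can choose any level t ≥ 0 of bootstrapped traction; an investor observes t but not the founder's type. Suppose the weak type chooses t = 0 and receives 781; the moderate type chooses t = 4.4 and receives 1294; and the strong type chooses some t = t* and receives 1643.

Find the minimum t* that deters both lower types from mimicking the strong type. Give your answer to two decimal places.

6.68

Moderate type (on-path payoff 1294 − 153×4.4 = 620.8) won't mimic when 620.8 ≥ 1643 − 153·t*, i.e. t* ≥ 6.68.
Weak type (on-path payoff 781) won't mimic when 781 ≥ 1643 − 184·t*, i.e. t* ≥ 4.68.
Both must hold, so t* = max(4.68, 6.68) = 6.68. The moderate type's constraint binds.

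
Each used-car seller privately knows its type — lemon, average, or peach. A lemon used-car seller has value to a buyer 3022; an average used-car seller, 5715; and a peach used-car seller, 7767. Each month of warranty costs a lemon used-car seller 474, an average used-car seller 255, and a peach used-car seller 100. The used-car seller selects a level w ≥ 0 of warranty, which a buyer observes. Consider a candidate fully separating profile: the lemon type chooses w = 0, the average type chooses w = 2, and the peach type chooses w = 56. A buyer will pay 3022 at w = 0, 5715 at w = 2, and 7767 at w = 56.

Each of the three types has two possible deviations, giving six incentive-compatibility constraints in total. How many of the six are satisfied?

3

Lemon (own payoff 3022): to w=2 gives 5715 − 474×2 = 4767 → profitable ✗; to w=56 gives 7767 − 474×56 = -18777 → no gain ✓.
Peach (own payoff 7767 − 100×56 = 2167): to w=0 gives 3022 → profitable ✗; to w=2 gives 5715 − 100×2 = 5515 → profitable ✗.
Average (own payoff 5715 − 255×2 = 5205): to w=0 gives 3022 → no gain ✓; to w=56 gives 7767 − 255×56 = -6513 → no gain ✓.
3 of the 6 constraints hold; not an equilibrium.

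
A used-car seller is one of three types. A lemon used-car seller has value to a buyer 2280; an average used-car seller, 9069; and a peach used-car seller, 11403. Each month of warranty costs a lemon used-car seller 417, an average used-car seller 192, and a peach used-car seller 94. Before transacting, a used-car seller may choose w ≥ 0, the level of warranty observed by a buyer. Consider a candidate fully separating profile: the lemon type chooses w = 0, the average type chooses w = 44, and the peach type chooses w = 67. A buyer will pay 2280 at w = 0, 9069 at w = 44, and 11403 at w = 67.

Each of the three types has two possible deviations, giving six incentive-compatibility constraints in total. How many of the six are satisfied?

Average (own payoff 9069 − 192×44 = 621): to w=0 gives 2280 → profitable ✗; to w=67 gives 11403 − 192×67 = -1461 → no gain ✓.
Peach (own payoff 11403 − 94×67 = 5105): to w=0 gives 2280 → no gain ✓; to w=44 gives 9069 − 94×44 = 4933 → no gain ✓.
Lemon (own payoff 2280): to w=44 gives 9069 − 417×44 = -9279 → no gain ✓; to w=67 gives 11403 − 417×67 = -16536 → no gain ✓.
5 of the 6 constraints hold; not an equilibrium.

5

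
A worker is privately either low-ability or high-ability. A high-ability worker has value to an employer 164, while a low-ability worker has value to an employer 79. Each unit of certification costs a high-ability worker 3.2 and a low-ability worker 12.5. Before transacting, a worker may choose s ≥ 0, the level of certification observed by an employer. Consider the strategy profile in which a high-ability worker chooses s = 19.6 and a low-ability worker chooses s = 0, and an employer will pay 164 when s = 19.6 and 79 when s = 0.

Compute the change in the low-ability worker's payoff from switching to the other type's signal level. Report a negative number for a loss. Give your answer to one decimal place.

-160.0

Playing s = 0 the low-ability worker receives 79.
Deviating to s = 19.6 brings payment 164 at cost 12.5 × 19.6 = 245, netting -81.
Gain from deviating: -81 − 79 = -160.0.
The gain is negative, so the low-ability type's incentive-compatibility constraint is satisfied.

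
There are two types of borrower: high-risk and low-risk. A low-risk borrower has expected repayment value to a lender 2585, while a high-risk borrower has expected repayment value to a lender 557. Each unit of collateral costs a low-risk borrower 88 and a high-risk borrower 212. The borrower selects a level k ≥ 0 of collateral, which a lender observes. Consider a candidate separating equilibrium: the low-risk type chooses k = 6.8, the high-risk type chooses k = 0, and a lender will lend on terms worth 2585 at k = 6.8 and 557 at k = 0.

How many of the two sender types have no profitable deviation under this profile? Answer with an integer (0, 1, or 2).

1

Low-risk type: signal → 2585 − 88 × 6.8 = 1986.6; deviate to 0 → 557. IC holds (1986.6 ≥ 557).
High-risk type: stay at 0 → 557; mimic → 2585 − 212 × 6.8 = 1143.4. IC fails (557 < 1143.4).
1 of 2 constraints hold, so this profile is not an equilibrium.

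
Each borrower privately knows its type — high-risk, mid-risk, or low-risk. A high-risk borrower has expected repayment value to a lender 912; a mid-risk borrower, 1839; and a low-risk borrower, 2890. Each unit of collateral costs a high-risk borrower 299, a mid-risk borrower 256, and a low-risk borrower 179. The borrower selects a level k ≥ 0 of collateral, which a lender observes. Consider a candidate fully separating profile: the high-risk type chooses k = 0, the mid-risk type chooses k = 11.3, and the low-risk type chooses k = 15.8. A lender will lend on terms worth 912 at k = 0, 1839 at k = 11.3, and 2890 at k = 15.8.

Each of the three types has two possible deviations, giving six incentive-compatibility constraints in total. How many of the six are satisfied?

Mid-risk (own payoff 1839 − 256×11.3 = -1053.8): to k=0 gives 912 → profitable ✗; to k=15.8 gives 2890 − 256×15.8 = -1154.8 → no gain ✓.
Low-risk (own payoff 2890 − 179×15.8 = 61.8): to k=0 gives 912 → profitable ✗; to k=11.3 gives 1839 − 179×11.3 = -183.7 → no gain ✓.
High-risk (own payoff 912): to k=11.3 gives 1839 − 299×11.3 = -1539.7 → no gain ✓; to k=15.8 gives 2890 − 299×15.8 = -1834.2 → no gain ✓.
4 of the 6 constraints hold; not an equilibrium.

4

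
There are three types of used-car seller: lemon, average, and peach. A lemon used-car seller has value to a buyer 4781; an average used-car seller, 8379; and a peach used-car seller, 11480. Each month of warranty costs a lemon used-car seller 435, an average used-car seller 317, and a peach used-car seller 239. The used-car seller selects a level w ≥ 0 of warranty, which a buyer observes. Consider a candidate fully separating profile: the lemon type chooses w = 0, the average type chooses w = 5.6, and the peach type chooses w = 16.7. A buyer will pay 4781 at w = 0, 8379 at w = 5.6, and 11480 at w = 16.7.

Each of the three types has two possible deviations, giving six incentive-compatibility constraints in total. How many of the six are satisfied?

5

Lemon (own payoff 4781): to w=5.6 gives 8379 − 435×5.6 = 5943 → profitable ✗; to w=16.7 gives 11480 − 435×16.7 = 4215.5 → no gain ✓.
Peach (own payoff 11480 − 239×16.7 = 7488.7): to w=0 gives 4781 → no gain ✓; to w=5.6 gives 8379 − 239×5.6 = 7040.6 → no gain ✓.
Average (own payoff 8379 − 317×5.6 = 6603.8): to w=0 gives 4781 → no gain ✓; to w=16.7 gives 11480 − 317×16.7 = 6186.1 → no gain ✓.
5 of the 6 constraints hold; not an equilibrium.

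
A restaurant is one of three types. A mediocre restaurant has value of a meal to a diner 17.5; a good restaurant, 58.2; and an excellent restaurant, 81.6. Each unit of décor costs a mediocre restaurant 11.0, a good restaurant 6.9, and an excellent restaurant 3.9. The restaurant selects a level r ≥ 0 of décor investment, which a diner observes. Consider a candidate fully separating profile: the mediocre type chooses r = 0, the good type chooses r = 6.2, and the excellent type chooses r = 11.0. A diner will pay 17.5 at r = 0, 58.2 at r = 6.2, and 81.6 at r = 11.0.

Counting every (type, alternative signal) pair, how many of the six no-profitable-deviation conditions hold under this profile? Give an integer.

Good (own payoff 58.2 − 6.9×6.2 = 15.42): to r=0 gives 17.5 → profitable ✗; to r=11.0 gives 81.6 − 6.9×11.0 = 5.7 → no gain ✓.
Mediocre (own payoff 17.5): to r=6.2 gives 58.2 − 11.0×6.2 = -10 → no gain ✓; to r=11.0 gives 81.6 − 11.0×11.0 = -39.4 → no gain ✓.
Excellent (own payoff 81.6 − 3.9×11.0 = 38.7): to r=0 gives 17.5 → no gain ✓; to r=6.2 gives 58.2 − 3.9×6.2 = 34.02 → no gain ✓.
5 of the 6 constraints hold; not an equilibrium.

5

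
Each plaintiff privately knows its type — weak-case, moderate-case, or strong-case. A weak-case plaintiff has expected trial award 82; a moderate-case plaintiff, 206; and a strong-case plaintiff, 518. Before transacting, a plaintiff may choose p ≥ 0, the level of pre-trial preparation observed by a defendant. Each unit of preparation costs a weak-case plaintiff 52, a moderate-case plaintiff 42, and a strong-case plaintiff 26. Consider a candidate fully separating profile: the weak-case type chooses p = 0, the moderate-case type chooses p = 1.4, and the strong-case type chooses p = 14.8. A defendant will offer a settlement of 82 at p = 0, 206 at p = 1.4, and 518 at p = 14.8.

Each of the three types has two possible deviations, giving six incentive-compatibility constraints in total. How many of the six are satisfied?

Weak-case (own payoff 82): to p=1.4 gives 206 − 52×1.4 = 133.2 → profitable ✗; to p=14.8 gives 518 − 52×14.8 = -251.6 → no gain ✓.
Strong-case (own payoff 518 − 26×14.8 = 133.2): to p=0 gives 82 → no gain ✓; to p=1.4 gives 206 − 26×1.4 = 169.6 → profitable ✗.
Moderate-case (own payoff 206 − 42×1.4 = 147.2): to p=0 gives 82 → no gain ✓; to p=14.8 gives 518 − 42×14.8 = -103.6 → no gain ✓.
4 of the 6 constraints hold; not an equilibrium.

4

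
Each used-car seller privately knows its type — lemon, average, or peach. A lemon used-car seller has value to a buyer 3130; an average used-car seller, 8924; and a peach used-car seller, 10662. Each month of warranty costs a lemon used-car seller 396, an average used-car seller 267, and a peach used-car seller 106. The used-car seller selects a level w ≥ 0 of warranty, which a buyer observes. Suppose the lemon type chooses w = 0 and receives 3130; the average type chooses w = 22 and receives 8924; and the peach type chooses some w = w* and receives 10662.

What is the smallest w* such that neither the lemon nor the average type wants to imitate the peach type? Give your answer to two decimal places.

28.51

Average type (on-path payoff 8924 − 267×22 = 3050) won't mimic when 3050 ≥ 10662 − 267·w*, i.e. w* ≥ 28.51.
Lemon type (on-path payoff 3130) won't mimic when 3130 ≥ 10662 − 396·w*, i.e. w* ≥ 19.02.
Both must hold, so w* = max(19.02, 28.51) = 28.51. The average type's constraint binds.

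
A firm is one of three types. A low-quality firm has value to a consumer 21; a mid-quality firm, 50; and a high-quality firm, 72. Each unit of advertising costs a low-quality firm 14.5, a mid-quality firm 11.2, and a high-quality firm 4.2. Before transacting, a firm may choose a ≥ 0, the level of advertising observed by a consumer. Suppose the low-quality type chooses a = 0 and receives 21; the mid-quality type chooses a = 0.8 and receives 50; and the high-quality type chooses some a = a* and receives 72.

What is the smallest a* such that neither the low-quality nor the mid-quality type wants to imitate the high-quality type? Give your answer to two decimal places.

3.52

Low-quality type (on-path payoff 21) won't mimic when 21 ≥ 72 − 14.5·a*, i.e. a* ≥ 3.52.
Mid-quality type (on-path payoff 50 − 11.2×0.8 = 41.04) won't mimic when 41.04 ≥ 72 − 11.2·a*, i.e. a* ≥ 2.76.
Both must hold, so a* = max(3.52, 2.76) = 3.52. The low-quality type's constraint binds.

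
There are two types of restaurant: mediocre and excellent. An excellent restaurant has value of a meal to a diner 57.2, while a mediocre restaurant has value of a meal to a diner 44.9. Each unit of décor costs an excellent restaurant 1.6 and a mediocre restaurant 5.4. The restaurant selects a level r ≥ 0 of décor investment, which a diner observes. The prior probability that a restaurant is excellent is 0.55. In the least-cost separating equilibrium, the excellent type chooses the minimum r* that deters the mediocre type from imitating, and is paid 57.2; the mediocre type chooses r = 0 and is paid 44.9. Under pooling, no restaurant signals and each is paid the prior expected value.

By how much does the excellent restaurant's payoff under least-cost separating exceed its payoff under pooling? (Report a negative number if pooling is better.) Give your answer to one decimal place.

1.9

Least-cost separating signal: r* solves 44.9 = 57.2 − 5.4·r*, so r* = (57.2 − 44.9)/5.4 ≈ 2.2778.
Excellent type's separating payoff: 57.2 − 1.6 × r* = 57.2 − 1.6 × (57.2 − 44.9)/5.4 = 57.2 − 19.68/5.4 ≈ 53.556.
Pooling payoff: 0.55 × 57.2 + 0.45 × 44.9 = 51.665.
Difference: 53.556 − 51.665 = 1.891, i.e. 1.9 to one decimal place.
The excellent type prefers to separate.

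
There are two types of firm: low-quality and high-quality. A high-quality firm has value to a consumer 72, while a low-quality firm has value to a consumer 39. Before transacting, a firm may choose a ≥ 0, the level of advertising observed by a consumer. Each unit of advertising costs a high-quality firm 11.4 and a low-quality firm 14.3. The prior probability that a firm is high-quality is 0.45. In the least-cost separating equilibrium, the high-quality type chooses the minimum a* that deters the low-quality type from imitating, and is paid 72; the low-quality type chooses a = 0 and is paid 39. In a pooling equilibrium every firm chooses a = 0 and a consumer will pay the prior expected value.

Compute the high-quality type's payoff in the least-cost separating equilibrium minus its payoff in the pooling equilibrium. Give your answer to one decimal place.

Least-cost separating signal: a* solves 39 = 72 − 14.3·a*, so a* = (72 − 39)/14.3 ≈ 2.3077.
High-quality type's separating payoff: 72 − 11.4 × a* = 72 − 11.4 × (72 − 39)/14.3 = 72 − 376.2/14.3 ≈ 45.692.
Pooling payoff: 0.45 × 72 + 0.55 × 39 = 53.85.
Difference: 45.692 − 53.85 = -8.158, i.e. -8.2 to one decimal place.
The high-quality type would prefer the pooling outcome.

-8.2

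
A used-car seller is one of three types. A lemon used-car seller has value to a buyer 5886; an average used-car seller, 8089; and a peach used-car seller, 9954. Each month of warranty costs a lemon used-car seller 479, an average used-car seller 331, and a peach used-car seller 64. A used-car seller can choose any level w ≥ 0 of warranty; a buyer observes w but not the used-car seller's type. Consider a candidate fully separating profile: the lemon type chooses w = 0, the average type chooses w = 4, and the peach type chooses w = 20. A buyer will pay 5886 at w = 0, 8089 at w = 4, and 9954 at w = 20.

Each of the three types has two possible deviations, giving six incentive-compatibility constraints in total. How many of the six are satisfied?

5

Peach (own payoff 9954 − 64×20 = 8674): to w=0 gives 5886 → no gain ✓; to w=4 gives 8089 − 64×4 = 7833 → no gain ✓.
Average (own payoff 8089 − 331×4 = 6765): to w=0 gives 5886 → no gain ✓; to w=20 gives 9954 − 331×20 = 3334 → no gain ✓.
Lemon (own payoff 5886): to w=4 gives 8089 − 479×4 = 6173 → profitable ✗; to w=20 gives 9954 − 479×20 = 374 → no gain ✓.
5 of the 6 constraints hold; not an equilibrium.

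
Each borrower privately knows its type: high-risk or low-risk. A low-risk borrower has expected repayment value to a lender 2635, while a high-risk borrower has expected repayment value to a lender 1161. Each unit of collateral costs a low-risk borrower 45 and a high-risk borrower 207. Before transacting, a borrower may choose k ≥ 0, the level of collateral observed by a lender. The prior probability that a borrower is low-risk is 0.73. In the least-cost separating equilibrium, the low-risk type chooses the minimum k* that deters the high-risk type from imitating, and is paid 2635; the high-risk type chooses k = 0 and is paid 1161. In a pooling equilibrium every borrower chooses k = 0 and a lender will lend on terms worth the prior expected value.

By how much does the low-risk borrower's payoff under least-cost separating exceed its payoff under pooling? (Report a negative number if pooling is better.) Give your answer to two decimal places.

77.55

Least-cost separating signal: k* solves 1161 = 2635 − 207·k*, so k* = (2635 − 1161)/207 ≈ 7.1208.
Low-risk type's separating payoff: 2635 − 45 × k* = 2635 − 45 × (2635 − 1161)/207 = 2635 − 66330/207 ≈ 2314.5652.
Pooling payoff: 0.73 × 2635 + 0.27 × 1161 = 2237.02.
Difference: 2314.5652 − 2237.02 = 77.5452, i.e. 77.55 to two decimal places.
The low-risk type prefers to separate.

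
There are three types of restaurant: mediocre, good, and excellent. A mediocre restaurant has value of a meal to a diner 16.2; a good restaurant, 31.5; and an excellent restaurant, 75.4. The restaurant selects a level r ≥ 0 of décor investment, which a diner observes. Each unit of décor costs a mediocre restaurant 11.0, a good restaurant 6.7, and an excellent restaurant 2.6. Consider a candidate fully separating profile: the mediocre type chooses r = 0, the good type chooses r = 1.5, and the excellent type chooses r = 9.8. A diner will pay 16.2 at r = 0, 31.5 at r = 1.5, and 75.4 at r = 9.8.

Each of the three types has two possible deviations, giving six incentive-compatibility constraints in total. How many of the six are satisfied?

Mediocre (own payoff 16.2): to r=1.5 gives 31.5 − 11.0×1.5 = 15 → no gain ✓; to r=9.8 gives 75.4 − 11.0×9.8 = -32.4 → no gain ✓.
Good (own payoff 31.5 − 6.7×1.5 = 21.45): to r=0 gives 16.2 → no gain ✓; to r=9.8 gives 75.4 − 6.7×9.8 = 9.74 → no gain ✓.
Excellent (own payoff 75.4 − 2.6×9.8 = 49.92): to r=0 gives 16.2 → no gain ✓; to r=1.5 gives 31.5 − 2.6×1.5 = 27.6 → no gain ✓.
6 of the 6 constraints hold; this profile is a separating equilibrium.

6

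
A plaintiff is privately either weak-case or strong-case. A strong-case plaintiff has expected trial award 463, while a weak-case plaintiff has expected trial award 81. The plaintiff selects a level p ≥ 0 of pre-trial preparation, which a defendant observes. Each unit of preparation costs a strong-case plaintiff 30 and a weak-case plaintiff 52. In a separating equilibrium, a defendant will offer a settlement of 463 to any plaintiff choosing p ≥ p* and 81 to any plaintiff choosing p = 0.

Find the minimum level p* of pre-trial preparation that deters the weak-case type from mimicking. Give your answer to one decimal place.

A weak-case plaintiff choosing p = 0 receives 81.
Imitating at p* instead would pay 463 at cost 52·p*, netting 463 − 52·p*.
Indifference: 81 = 463 − 52·p*, so p* = (463 − 81) / 52 ≈ 7.3.
At p* the weak-case type's incentive constraint just binds; the strong-case type strictly prefers p* since its per-unit cost is lower.

7.3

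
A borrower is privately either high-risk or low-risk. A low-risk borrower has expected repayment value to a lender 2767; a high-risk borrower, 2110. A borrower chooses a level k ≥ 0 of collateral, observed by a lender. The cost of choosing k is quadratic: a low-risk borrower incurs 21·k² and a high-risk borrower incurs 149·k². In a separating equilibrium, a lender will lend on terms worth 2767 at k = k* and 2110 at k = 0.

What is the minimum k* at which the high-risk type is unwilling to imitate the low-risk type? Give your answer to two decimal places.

2.10

The high-risk type at k = 0 receives 2110; imitating at k* yields 2767 − 149·k*².
Indifference: 2110 = 2767 − 149·k*², so k*² = (2767 − 2110) / 149 ≈ 4.4094.
k* = √4.4094 ≈ 2.10.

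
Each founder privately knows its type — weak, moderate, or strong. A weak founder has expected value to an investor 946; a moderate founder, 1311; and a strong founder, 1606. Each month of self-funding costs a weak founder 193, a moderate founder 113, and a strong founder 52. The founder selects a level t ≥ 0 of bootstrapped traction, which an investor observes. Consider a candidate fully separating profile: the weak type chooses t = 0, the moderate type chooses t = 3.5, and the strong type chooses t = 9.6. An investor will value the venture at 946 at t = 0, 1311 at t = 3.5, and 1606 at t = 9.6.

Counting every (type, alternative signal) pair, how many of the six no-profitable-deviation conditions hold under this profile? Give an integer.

Strong (own payoff 1606 − 52×9.6 = 1106.8): to t=0 gives 946 → no gain ✓; to t=3.5 gives 1311 − 52×3.5 = 1129 → profitable ✗.
Weak (own payoff 946): to t=3.5 gives 1311 − 193×3.5 = 635.5 → no gain ✓; to t=9.6 gives 1606 − 193×9.6 = -246.8 → no gain ✓.
Moderate (own payoff 1311 − 113×3.5 = 915.5): to t=0 gives 946 → profitable ✗; to t=9.6 gives 1606 − 113×9.6 = 521.2 → no gain ✓.
4 of the 6 constraints hold; not an equilibrium.

4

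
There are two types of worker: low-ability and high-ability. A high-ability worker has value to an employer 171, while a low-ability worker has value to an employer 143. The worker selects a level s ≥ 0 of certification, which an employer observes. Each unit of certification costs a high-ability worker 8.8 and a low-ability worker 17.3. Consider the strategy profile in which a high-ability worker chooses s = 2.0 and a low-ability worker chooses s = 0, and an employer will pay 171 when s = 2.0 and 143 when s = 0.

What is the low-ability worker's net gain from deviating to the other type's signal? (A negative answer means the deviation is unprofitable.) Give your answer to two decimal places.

Playing s = 0 the low-ability worker receives 143.
Deviating to s = 2.0 brings payment 171 at cost 17.3 × 2.0 = 34.6, netting 136.4.
Gain from deviating: 136.4 − 143 = -6.60.
The gain is negative, so the low-ability type's incentive-compatibility constraint is satisfied.

-6.60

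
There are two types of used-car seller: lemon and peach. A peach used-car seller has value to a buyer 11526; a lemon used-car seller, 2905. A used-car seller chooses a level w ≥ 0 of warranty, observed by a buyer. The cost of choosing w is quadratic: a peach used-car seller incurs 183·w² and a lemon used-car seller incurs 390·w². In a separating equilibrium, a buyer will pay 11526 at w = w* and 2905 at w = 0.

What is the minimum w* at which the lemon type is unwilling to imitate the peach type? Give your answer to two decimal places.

The lemon type at w = 0 receives 2905; imitating at w* yields 11526 − 390·w*².
Indifference: 2905 = 11526 − 390·w*², so w*² = (11526 − 2905) / 390 ≈ 22.1051.
w* = √22.1051 ≈ 4.70.

4.70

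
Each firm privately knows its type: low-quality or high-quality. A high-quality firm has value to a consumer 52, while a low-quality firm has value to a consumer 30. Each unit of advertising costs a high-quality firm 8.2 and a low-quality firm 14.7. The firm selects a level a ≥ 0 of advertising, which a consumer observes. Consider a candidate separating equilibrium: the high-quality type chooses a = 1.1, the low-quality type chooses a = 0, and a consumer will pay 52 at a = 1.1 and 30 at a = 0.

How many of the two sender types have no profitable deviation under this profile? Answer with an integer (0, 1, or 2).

1

Low-quality type: stay at 0 → 30; mimic → 52 − 14.7 × 1.1 = 35.83. IC fails (30 < 35.83).
High-quality type: signal → 52 − 8.2 × 1.1 = 42.98; deviate to 0 → 30. IC holds (42.98 ≥ 30).
1 of 2 constraints hold, so this profile is not an equilibrium.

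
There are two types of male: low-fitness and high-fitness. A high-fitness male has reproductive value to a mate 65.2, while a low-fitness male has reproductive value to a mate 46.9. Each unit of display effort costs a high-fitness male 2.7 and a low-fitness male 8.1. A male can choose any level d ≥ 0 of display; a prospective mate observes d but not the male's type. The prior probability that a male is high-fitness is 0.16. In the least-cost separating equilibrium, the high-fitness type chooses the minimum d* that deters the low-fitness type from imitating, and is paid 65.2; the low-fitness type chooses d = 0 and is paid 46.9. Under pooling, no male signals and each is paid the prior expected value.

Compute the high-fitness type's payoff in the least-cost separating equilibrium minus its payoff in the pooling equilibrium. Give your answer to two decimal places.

9.27

Least-cost separating signal: d* solves 46.9 = 65.2 − 8.1·d*, so d* = (65.2 − 46.9)/8.1 ≈ 2.2593.
High-fitness type's separating payoff: 65.2 − 2.7 × d* = 65.2 − 2.7 × (65.2 − 46.9)/8.1 = 65.2 − 49.41/8.1 = 59.1.
Pooling payoff: 0.16 × 65.2 + 0.84 × 46.9 = 49.828.
Difference: 59.1 − 49.828 = 9.272, i.e. 9.27 to two decimal places.
The high-fitness type prefers to separate.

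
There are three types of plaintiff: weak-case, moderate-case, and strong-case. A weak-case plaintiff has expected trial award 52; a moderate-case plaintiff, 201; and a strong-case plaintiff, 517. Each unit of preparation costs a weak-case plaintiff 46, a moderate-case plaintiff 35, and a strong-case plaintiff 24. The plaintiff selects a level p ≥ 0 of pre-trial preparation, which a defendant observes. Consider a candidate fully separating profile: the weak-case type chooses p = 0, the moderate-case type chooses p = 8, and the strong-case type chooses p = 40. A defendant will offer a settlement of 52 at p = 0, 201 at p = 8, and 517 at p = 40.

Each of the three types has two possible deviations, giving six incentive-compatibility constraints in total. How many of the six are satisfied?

3

Weak-case (own payoff 52): to p=8 gives 201 − 46×8 = -167 → no gain ✓; to p=40 gives 517 − 46×40 = -1323 → no gain ✓.
Strong-case (own payoff 517 − 24×40 = -443): to p=0 gives 52 → profitable ✗; to p=8 gives 201 − 24×8 = 9 → profitable ✗.
Moderate-case (own payoff 201 − 35×8 = -79): to p=0 gives 52 → profitable ✗; to p=40 gives 517 − 35×40 = -883 → no gain ✓.
3 of the 6 constraints hold; not an equilibrium.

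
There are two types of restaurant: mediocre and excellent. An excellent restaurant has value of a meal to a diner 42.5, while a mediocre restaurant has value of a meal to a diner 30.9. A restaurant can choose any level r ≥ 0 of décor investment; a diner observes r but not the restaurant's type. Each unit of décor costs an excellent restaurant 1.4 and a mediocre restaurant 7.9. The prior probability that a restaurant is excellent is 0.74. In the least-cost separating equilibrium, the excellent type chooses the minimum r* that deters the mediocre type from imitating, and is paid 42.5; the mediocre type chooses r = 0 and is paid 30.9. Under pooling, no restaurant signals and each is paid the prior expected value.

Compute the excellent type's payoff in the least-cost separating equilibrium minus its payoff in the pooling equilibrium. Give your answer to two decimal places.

Least-cost separating signal: r* solves 30.9 = 42.5 − 7.9·r*, so r* = (42.5 − 30.9)/7.9 ≈ 1.4684.
Excellent type's separating payoff: 42.5 − 1.4 × r* = 42.5 − 1.4 × (42.5 − 30.9)/7.9 = 42.5 − 16.24/7.9 ≈ 40.4443.
Pooling payoff: 0.74 × 42.5 + 0.26 × 30.9 = 39.484.
Difference: 40.4443 − 39.484 = 0.9603, i.e. 0.96 to two decimal places.
The excellent type prefers to separate.

0.96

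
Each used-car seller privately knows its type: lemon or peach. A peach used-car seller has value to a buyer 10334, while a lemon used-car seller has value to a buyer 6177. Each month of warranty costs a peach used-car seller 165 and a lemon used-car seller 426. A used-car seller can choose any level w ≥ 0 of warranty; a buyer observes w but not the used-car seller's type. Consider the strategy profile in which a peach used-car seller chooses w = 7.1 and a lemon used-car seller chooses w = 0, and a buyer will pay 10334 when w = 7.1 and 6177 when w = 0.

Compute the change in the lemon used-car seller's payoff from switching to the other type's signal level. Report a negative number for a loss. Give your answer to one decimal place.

Playing w = 0 the lemon used-car seller receives 6177.
Deviating to w = 7.1 brings payment 10334 at cost 426 × 7.1 = 3024.6, netting 7309.4.
Gain from deviating: 7309.4 − 6177 = 1132.4.
The gain is positive, so the lemon type's incentive-compatibility constraint is violated — this profile is not a separating equilibrium.

1132.4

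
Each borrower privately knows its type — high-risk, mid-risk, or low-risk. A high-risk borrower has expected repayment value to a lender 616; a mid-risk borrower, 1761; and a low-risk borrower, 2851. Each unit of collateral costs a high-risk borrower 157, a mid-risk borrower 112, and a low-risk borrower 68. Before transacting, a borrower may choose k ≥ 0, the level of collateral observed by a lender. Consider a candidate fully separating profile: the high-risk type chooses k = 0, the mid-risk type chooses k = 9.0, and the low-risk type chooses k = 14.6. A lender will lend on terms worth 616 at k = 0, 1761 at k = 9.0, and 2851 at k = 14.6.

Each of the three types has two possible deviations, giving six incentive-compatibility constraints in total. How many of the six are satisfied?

5

Low-risk (own payoff 2851 − 68×14.6 = 1858.2): to k=0 gives 616 → no gain ✓; to k=9.0 gives 1761 − 68×9.0 = 1149 → no gain ✓.
Mid-risk (own payoff 1761 − 112×9.0 = 753): to k=0 gives 616 → no gain ✓; to k=14.6 gives 2851 − 112×14.6 = 1215.8 → profitable ✗.
High-risk (own payoff 616): to k=9.0 gives 1761 − 157×9.0 = 348 → no gain ✓; to k=14.6 gives 2851 − 157×14.6 = 558.8 → no gain ✓.
5 of the 6 constraints hold; not an equilibrium.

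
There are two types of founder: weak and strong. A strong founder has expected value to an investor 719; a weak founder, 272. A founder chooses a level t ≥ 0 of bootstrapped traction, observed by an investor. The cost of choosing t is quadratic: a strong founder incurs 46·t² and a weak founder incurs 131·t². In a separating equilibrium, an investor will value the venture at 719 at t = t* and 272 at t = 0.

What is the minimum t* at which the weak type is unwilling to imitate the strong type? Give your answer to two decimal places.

The weak type at t = 0 receives 272; imitating at t* yields 719 − 131·t*².
Indifference: 272 = 719 − 131·t*², so t*² = (719 − 272) / 131 ≈ 3.4122.
t* = √3.4122 ≈ 1.85.

1.85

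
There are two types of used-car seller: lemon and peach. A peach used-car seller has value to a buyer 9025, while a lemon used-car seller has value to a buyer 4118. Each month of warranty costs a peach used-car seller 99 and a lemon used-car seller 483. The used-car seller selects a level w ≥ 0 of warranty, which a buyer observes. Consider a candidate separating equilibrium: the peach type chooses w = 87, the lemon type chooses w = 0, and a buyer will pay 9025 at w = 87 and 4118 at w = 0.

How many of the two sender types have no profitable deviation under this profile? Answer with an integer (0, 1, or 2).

1

Lemon type: stay at 0 → 4118; mimic → 9025 − 483 × 87 = -32996. IC holds (4118 ≥ -32996).
Peach type: signal → 9025 − 99 × 87 = 412; deviate to 0 → 4118. IC fails (412 < 4118).
1 of 2 constraints hold, so this profile is not an equilibrium.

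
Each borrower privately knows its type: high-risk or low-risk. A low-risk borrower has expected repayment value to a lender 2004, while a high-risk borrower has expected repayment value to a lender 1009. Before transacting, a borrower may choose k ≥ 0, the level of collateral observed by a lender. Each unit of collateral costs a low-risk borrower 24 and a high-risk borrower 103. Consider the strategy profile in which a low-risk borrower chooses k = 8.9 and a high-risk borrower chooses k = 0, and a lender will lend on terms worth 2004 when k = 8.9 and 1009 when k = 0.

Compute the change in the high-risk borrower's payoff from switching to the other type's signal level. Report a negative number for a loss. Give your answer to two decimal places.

78.30

Playing k = 0 the high-risk borrower receives 1009.
Deviating to k = 8.9 brings payment 2004 at cost 103 × 8.9 = 916.7, netting 1087.3.
Gain from deviating: 1087.3 − 1009 = 78.30.
The gain is positive, so the high-risk type's incentive-compatibility constraint is violated — this profile is not a separating equilibrium.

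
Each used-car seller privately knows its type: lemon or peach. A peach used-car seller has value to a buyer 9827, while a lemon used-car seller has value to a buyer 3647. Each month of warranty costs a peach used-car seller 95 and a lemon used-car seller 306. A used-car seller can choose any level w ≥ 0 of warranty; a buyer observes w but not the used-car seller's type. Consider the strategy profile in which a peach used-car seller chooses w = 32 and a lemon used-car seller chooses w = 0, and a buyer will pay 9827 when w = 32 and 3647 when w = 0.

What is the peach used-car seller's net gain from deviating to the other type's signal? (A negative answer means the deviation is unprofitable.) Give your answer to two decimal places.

Playing w = 32 the peach used-car seller receives 9827 − 95 × 32 = 6787.
Deviating to w = 0 yields 3647 instead.
Gain from deviating: 3647 − 6787 = -3140.00.
The gain is negative, so the peach type's incentive-compatibility constraint is satisfied.

-3140.00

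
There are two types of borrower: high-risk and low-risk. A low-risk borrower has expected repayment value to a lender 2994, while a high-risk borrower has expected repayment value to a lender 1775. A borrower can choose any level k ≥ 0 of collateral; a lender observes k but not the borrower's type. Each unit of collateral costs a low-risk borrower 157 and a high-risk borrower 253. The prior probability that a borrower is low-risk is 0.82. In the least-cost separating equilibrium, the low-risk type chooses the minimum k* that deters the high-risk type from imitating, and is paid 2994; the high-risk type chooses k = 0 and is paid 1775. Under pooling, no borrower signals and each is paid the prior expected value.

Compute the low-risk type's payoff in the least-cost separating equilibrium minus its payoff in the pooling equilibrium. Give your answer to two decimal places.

Least-cost separating signal: k* solves 1775 = 2994 − 253·k*, so k* = (2994 − 1775)/253 ≈ 4.8182.
Low-risk type's separating payoff: 2994 − 157 × k* = 2994 − 157 × (2994 − 1775)/253 = 2994 − 191383/253 ≈ 2237.5455.
Pooling payoff: 0.82 × 2994 + 0.18 × 1775 = 2774.58.
Difference: 2237.5455 − 2774.58 = -537.0345, i.e. -537.03 to two decimal places.
The low-risk type would prefer the pooling outcome.

-537.03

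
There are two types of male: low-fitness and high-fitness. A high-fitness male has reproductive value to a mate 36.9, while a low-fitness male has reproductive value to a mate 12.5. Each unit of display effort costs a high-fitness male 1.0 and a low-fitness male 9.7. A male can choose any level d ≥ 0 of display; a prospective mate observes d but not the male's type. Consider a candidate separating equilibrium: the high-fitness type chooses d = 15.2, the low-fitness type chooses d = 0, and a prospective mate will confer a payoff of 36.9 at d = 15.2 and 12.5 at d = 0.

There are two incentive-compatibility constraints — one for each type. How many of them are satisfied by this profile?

Low-fitness type: stay at 0 → 12.5; mimic → 36.9 − 9.7 × 15.2 = -110.54. IC holds (12.5 ≥ -110.54).
High-fitness type: signal → 36.9 − 1.0 × 15.2 = 21.7; deviate to 0 → 12.5. IC holds (21.7 ≥ 12.5).
2 of 2 constraints hold, so this is a separating equilibrium.

2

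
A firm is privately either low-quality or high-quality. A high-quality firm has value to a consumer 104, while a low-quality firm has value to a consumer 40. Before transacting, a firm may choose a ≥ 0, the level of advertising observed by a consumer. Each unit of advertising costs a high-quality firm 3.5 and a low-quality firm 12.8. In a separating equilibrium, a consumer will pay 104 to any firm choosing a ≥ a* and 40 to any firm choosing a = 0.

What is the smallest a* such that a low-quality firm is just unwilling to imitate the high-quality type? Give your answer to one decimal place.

5.0

A low-quality firm choosing a = 0 receives 40.
Imitating at a* instead would pay 104 at cost 12.8·a*, netting 104 − 12.8·a*.
Indifference: 40 = 104 − 12.8·a*, so a* = (104 − 40) / 12.8 = 5.0.
This is the low-quality type's binding incentive-compatibility constraint; any a ≥ 5.0 sustains separation on that side.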